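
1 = 1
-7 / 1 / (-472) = 7 / 472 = 0.01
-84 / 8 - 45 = -111 / 2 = -55.50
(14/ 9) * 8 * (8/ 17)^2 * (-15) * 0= 0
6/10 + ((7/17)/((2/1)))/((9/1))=953/1530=0.62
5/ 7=0.71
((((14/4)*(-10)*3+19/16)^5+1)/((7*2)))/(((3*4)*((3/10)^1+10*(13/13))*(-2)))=9030673202768375/2592079872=3483948.66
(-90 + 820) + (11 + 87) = 828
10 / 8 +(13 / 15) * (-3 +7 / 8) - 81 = -9791 / 120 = -81.59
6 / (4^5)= 3 / 512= 0.01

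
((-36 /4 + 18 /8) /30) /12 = -3 /160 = -0.02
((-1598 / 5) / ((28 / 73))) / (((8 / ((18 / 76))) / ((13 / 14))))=-6824259 / 297920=-22.91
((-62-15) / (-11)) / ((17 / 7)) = 49 / 17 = 2.88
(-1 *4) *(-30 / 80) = 3 / 2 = 1.50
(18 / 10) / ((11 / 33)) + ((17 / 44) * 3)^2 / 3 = 56607 / 9680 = 5.85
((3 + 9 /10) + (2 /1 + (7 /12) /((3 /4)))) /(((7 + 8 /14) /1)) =4207 /4770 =0.88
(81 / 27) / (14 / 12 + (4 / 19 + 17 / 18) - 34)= -513 / 5417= -0.09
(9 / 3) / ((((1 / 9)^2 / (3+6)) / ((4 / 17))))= 8748 / 17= 514.59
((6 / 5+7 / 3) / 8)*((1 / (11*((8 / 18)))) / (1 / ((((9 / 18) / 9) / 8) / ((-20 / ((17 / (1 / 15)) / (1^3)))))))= -901 / 112640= -0.01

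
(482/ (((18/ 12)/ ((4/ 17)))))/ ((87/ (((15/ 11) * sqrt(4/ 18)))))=19280 * sqrt(2)/ 48807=0.56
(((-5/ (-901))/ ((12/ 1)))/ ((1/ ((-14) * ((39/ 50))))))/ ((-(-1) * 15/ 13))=-1183/ 270300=-0.00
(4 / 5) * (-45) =-36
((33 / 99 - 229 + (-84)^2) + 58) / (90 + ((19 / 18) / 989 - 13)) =122572704 / 1370773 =89.42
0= 0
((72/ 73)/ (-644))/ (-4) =9/ 23506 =0.00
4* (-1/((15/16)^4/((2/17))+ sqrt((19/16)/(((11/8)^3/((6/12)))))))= -600567644160000/980616264689939+ 3023656976384* sqrt(209)/980616264689939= -0.57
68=68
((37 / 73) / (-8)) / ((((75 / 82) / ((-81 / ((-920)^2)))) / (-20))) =-40959 / 308936000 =-0.00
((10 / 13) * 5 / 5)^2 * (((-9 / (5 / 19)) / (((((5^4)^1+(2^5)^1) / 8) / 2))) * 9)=-54720 / 12337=-4.44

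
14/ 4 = 7/ 2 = 3.50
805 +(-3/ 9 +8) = 2438/ 3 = 812.67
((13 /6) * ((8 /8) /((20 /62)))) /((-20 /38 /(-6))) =76.57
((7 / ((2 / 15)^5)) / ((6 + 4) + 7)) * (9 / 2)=47840625 / 1088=43971.16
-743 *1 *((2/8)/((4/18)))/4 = -6687/32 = -208.97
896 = 896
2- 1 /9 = 17 /9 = 1.89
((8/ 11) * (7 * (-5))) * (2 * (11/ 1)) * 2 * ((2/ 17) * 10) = -22400/ 17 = -1317.65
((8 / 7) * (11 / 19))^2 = 0.44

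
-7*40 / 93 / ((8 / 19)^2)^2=-4561235 / 47616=-95.79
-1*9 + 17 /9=-64 /9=-7.11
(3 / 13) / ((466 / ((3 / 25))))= 9 / 151450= 0.00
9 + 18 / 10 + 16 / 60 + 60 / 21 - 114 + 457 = 37477 / 105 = 356.92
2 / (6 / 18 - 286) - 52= -44570 / 857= -52.01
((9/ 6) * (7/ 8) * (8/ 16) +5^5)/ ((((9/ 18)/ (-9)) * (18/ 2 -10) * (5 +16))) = 300063/ 112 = 2679.13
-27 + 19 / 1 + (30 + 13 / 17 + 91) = 1934 / 17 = 113.76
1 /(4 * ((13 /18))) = 9 /26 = 0.35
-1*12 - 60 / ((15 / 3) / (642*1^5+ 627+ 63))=-15996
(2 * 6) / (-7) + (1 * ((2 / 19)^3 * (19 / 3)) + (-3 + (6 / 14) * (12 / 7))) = -210793 / 53067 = -3.97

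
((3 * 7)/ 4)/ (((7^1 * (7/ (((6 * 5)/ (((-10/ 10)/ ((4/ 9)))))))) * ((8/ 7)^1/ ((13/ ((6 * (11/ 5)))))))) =-325/ 264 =-1.23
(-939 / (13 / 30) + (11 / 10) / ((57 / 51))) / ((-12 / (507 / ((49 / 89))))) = 126322417 / 760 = 166213.71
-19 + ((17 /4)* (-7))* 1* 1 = -195 /4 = -48.75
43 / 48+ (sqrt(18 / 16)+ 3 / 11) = 3 * sqrt(2) / 4+ 617 / 528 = 2.23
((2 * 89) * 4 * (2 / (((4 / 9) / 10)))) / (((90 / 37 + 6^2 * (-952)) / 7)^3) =-0.00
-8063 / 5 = -1612.60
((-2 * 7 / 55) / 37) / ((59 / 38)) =-532 / 120065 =-0.00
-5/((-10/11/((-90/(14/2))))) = -495/7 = -70.71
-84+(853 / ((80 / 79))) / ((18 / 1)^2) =-2109893 / 25920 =-81.40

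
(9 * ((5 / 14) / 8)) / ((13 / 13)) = 45 / 112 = 0.40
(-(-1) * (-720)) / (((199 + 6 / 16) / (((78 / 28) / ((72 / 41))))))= -12792 / 2233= -5.73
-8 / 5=-1.60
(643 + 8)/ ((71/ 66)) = 42966/ 71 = 605.15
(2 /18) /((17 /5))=5 /153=0.03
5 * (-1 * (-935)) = 4675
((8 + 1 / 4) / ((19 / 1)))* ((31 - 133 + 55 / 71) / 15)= -79057 / 26980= -2.93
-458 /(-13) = 458 /13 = 35.23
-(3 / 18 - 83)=82.83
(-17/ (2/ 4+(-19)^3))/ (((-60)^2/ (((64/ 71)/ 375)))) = 136/ 82173403125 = 0.00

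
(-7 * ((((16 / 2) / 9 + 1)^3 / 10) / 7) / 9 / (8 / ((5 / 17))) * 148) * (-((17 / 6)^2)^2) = 893090053 / 34012224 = 26.26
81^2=6561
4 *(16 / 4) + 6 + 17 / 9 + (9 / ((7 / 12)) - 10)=29.32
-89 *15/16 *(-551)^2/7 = -405307335/112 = -3618815.49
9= 9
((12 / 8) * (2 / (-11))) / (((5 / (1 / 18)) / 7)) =-7 / 330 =-0.02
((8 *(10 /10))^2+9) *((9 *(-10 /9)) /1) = -730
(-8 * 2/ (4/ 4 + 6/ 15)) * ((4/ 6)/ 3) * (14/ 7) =-320/ 63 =-5.08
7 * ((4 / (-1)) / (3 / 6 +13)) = -56 / 27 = -2.07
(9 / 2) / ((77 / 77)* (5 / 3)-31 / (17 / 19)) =-459 / 3364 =-0.14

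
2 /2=1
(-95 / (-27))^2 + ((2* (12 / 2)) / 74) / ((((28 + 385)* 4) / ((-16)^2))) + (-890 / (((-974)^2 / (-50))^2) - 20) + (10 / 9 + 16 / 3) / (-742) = -7.60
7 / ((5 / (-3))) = -21 / 5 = -4.20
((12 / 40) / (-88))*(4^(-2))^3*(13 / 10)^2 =-507 / 360448000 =-0.00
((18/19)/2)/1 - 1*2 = -29/19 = -1.53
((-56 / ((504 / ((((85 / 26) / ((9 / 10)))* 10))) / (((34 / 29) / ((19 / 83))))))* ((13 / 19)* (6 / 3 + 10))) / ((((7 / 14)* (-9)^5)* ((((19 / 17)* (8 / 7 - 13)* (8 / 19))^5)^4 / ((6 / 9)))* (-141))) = -11715129228333080055715426109337559746591336125 / 368914223285977977253244348034733936697496160159591385833666510848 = -0.00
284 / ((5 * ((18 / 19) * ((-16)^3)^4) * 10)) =1349 / 63331869759897600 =0.00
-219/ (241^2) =-219/ 58081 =-0.00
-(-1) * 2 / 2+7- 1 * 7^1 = 1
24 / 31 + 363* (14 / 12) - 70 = 21965 / 62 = 354.27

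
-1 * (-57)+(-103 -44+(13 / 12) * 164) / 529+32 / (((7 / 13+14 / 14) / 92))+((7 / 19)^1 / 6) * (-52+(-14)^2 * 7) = 13448963 / 6555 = 2051.71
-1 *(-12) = 12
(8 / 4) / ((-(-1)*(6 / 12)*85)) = 4 / 85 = 0.05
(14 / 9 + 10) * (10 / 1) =1040 / 9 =115.56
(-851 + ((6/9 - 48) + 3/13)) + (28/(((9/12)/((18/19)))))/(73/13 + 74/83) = -892.67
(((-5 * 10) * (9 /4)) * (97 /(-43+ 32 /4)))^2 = 19053225 /196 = 97210.33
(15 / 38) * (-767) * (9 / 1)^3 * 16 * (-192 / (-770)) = -1288265472 / 1463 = -880564.23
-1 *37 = -37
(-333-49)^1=-382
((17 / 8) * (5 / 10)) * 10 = 85 / 8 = 10.62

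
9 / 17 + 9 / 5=198 / 85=2.33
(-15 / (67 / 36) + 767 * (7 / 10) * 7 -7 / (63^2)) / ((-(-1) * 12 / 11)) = 15671459287 / 4558680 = 3437.72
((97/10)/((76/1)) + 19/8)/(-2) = -951/760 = -1.25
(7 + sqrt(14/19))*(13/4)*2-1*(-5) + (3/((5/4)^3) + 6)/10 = 13*sqrt(266)/38 + 64067/1250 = 56.83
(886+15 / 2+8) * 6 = 5409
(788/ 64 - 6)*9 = 909/ 16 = 56.81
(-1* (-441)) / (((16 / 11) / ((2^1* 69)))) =334719 / 8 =41839.88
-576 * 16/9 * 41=-41984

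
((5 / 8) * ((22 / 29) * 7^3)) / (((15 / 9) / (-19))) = -215061 / 116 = -1853.97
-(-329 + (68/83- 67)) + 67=38361/83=462.18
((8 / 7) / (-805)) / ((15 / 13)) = -104 / 84525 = -0.00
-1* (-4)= 4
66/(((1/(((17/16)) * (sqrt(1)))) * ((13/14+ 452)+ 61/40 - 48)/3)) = 58905/113807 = 0.52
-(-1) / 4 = 1 / 4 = 0.25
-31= -31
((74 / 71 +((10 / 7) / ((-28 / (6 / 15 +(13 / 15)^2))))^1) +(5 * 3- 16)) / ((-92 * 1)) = 737 / 4115160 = 0.00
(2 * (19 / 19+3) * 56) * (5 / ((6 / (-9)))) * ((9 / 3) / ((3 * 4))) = -840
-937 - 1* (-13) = -924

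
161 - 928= -767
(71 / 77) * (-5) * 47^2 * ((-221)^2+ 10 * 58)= -38755701095 / 77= -503320793.44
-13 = -13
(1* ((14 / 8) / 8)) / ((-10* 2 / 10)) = -7 / 64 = -0.11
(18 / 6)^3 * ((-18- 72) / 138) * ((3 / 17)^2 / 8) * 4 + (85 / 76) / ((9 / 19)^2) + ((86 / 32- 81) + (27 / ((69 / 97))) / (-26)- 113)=-21060808627 / 111988656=-188.06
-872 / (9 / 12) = -1162.67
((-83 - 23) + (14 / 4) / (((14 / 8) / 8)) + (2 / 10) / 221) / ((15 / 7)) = -696143 / 16575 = -42.00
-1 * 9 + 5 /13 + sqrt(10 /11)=-112 /13 + sqrt(110) /11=-7.66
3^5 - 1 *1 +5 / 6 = 1457 / 6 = 242.83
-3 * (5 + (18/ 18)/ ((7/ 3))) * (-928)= 105792/ 7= 15113.14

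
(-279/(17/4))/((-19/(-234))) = -261144/323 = -808.50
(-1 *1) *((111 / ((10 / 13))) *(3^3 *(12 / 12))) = -38961 / 10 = -3896.10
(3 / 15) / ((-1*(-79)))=1 / 395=0.00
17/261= 0.07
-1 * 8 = -8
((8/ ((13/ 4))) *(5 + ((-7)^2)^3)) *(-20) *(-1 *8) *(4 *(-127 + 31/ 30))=-303523475456/ 13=-23347959650.46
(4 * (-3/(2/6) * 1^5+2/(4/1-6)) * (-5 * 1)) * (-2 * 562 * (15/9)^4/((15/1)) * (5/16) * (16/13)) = -44476.10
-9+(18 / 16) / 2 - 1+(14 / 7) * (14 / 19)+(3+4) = -293 / 304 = -0.96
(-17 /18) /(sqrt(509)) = -17* sqrt(509) /9162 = -0.04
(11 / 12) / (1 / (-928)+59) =2552 / 164253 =0.02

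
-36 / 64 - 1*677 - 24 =-11225 / 16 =-701.56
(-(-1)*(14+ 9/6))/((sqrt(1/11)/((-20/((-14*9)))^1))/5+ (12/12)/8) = -852500/56629+ 781200*sqrt(11)/56629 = 30.70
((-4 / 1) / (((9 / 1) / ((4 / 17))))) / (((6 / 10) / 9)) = -80 / 51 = -1.57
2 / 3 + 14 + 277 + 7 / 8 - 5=6901 / 24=287.54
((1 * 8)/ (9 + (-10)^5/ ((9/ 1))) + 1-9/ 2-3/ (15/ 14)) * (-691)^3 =2077171913036907/ 999190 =2078855786.22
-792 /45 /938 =-44 /2345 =-0.02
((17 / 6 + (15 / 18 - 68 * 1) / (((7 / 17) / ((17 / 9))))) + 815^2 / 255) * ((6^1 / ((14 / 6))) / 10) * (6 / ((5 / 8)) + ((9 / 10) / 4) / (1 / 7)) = 1100866981 / 166600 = 6607.85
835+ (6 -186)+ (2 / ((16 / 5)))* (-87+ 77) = 2595 / 4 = 648.75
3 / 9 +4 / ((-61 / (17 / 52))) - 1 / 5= 1331 / 11895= 0.11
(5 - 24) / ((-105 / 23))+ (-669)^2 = 46994342 / 105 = 447565.16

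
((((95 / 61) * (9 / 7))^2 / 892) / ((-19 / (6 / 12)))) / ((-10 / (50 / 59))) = 192375 / 19191221224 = 0.00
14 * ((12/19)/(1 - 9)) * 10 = -210/19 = -11.05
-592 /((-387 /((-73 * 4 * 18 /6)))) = -172864 /129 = -1340.03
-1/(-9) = 1/9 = 0.11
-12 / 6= -2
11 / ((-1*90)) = -11 / 90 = -0.12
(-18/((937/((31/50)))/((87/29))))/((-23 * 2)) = 837/1077550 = 0.00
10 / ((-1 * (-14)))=5 / 7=0.71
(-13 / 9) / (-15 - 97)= 13 / 1008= 0.01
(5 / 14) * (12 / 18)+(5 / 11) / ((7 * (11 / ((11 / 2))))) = 125 / 462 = 0.27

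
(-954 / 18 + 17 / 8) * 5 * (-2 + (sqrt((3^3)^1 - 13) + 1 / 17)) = 67155 / 136 - 2035 * sqrt(14) / 8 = -458.00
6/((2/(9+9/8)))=243/8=30.38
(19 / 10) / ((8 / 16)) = 3.80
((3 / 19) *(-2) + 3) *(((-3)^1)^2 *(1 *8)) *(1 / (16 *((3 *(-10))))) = -153 / 380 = -0.40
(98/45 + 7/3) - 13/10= 289/90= 3.21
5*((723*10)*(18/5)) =130140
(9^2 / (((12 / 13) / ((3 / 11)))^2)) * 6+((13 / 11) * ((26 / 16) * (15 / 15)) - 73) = -13869 / 484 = -28.65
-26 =-26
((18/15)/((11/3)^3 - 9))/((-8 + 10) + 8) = 81/27200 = 0.00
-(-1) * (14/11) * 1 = 14/11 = 1.27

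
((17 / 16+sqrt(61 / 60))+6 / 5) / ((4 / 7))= 7 * sqrt(915) / 120+1267 / 320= 5.72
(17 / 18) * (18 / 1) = 17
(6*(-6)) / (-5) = 36 / 5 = 7.20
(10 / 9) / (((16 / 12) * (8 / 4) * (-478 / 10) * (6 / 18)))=-25 / 956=-0.03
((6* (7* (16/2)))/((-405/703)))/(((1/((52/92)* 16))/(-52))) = 851608576/3105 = 274270.07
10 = 10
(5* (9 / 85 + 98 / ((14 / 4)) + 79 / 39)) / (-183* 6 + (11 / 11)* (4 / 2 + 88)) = -49943 / 334152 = -0.15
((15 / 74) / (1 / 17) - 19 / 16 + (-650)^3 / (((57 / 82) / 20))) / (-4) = 266627919923791 / 134976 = 1975372806.45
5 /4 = 1.25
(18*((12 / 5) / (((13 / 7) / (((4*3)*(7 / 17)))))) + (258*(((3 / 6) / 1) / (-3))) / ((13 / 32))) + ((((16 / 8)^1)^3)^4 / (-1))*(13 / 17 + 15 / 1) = -64563.14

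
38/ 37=1.03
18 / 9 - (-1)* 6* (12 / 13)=98 / 13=7.54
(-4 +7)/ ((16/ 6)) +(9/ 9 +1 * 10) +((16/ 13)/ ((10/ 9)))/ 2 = 6593/ 520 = 12.68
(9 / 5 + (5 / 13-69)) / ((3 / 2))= -8686 / 195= -44.54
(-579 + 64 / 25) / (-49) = 11.76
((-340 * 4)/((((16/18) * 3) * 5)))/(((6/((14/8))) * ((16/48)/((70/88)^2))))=-437325/7744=-56.47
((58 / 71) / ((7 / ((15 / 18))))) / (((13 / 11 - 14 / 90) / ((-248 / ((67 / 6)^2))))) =-53400600 / 283341191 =-0.19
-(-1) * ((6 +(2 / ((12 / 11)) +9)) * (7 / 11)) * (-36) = -4242 / 11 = -385.64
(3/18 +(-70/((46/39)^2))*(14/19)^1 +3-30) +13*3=-1502147/60306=-24.91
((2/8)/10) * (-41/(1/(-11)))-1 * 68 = -2269/40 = -56.72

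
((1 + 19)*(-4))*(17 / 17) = -80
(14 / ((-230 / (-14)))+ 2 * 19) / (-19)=-4468 / 2185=-2.04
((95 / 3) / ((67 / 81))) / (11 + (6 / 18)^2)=4617 / 1340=3.45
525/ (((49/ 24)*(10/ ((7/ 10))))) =18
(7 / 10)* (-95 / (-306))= 133 / 612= 0.22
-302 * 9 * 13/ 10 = -17667/ 5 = -3533.40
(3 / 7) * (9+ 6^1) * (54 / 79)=2430 / 553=4.39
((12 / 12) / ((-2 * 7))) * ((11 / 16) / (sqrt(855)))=-11 * sqrt(95) / 63840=-0.00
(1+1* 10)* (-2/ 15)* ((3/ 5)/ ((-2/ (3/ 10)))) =33/ 250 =0.13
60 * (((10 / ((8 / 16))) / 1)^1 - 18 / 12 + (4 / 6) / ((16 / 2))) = 1115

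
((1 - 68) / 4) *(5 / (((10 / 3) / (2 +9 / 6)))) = -1407 / 16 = -87.94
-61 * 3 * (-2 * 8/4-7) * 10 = 20130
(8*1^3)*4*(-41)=-1312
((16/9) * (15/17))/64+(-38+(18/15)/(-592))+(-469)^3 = -7786648661863/75480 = -103161746.98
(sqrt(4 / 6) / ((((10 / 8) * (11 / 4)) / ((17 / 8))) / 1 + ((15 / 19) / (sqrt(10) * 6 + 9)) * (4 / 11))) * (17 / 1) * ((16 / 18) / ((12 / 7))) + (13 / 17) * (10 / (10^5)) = -920028032 * sqrt(15) / 65590945155 + 13 / 170000 + 119842107308 * sqrt(6) / 65590945155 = 4.42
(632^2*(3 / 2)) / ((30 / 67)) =6690352 / 5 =1338070.40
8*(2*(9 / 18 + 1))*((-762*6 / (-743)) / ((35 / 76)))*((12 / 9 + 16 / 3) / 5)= 11119104 / 26005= 427.58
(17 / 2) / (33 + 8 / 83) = 0.26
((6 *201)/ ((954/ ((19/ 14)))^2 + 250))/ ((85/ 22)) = 4789026/ 7585101905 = 0.00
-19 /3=-6.33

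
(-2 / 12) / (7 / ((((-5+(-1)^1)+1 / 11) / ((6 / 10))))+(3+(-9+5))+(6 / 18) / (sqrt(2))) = 105625* sqrt(2) / 10917646+542100 / 5458823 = 0.11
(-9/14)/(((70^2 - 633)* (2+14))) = -9/955808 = -0.00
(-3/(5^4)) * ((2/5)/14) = -3/21875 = -0.00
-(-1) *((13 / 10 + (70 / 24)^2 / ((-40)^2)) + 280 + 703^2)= 22786113269 / 46080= 494490.31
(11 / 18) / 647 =11 / 11646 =0.00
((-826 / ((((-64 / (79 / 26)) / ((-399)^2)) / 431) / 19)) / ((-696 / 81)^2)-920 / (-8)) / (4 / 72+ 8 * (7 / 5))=1395384580804293315 / 22681864192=61519836.69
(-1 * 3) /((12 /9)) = -9 /4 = -2.25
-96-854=-950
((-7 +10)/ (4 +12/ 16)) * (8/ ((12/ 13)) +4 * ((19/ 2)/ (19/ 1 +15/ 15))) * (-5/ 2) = -317/ 19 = -16.68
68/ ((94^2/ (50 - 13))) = 629/ 2209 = 0.28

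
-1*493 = -493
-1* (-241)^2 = -58081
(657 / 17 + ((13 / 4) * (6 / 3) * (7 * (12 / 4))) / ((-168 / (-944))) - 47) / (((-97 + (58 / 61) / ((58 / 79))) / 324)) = -42482718 / 16541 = -2568.33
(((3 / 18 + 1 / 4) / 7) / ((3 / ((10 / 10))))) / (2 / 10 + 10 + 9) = 25 / 24192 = 0.00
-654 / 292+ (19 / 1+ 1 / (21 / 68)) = 61315 / 3066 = 20.00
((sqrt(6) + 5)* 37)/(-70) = -37/14-37* sqrt(6)/70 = -3.94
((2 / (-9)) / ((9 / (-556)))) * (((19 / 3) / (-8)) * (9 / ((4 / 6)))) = -2641 / 18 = -146.72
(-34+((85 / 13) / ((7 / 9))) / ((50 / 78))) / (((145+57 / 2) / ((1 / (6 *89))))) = -731 / 3242715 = -0.00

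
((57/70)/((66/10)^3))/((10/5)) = 475/335412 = 0.00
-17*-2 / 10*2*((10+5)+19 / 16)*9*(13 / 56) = 73593 / 320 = 229.98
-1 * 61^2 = -3721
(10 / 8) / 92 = 5 / 368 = 0.01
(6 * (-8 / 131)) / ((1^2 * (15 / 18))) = -288 / 655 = -0.44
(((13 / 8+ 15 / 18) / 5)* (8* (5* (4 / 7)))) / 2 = 118 / 21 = 5.62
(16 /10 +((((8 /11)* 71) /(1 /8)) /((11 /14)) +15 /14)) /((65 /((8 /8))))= 4475747 /550550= 8.13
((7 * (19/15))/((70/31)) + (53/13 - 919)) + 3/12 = -3551911/3900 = -910.75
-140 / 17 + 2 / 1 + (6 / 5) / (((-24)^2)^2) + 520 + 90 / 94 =113705995039 / 220907520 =514.72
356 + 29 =385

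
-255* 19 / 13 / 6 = -1615 / 26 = -62.12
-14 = -14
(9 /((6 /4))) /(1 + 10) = 0.55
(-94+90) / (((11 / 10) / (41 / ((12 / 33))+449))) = -22470 / 11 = -2042.73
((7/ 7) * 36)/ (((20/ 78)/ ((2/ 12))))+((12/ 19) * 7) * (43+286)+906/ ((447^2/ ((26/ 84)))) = 196376667674/ 132872985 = 1477.93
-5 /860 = -1 /172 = -0.01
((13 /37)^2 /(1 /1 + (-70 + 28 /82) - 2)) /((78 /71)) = -37843 /23795958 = -0.00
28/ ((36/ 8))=56/ 9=6.22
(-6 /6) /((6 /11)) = -11 /6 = -1.83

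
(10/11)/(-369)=-10/4059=-0.00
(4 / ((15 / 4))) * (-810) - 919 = -1783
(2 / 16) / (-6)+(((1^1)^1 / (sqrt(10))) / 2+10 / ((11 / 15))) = sqrt(10) / 20+7189 / 528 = 13.77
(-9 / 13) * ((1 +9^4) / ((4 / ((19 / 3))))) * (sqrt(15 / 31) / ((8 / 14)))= -8756.10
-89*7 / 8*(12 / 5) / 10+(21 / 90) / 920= -515837 / 27600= -18.69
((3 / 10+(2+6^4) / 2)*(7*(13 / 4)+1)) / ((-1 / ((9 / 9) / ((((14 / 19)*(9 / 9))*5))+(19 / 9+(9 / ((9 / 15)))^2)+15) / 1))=-18838264267 / 5040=-3737750.85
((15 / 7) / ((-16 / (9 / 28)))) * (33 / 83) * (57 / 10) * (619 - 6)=-31132431 / 520576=-59.80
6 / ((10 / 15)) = 9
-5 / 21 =-0.24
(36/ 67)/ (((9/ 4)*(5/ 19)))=304/ 335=0.91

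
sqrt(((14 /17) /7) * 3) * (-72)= -72 * sqrt(102) /17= -42.77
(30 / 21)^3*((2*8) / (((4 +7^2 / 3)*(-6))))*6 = -48000 / 20923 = -2.29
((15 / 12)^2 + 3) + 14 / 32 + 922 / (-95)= -447 / 95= -4.71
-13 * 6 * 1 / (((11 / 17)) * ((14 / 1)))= -663 / 77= -8.61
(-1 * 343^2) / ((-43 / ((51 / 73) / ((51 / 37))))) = 4353013 / 3139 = 1386.75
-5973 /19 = -314.37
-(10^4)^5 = -100000000000000000000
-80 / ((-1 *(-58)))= -40 / 29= -1.38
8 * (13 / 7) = 104 / 7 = 14.86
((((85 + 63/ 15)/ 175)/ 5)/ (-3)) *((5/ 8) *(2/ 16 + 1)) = -669/ 28000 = -0.02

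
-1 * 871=-871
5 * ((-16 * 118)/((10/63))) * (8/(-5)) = 475776/5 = 95155.20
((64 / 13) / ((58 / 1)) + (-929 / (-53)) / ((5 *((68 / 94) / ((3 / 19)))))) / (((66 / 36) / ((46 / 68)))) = 3785404377 / 12068723810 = 0.31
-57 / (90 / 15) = -19 / 2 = -9.50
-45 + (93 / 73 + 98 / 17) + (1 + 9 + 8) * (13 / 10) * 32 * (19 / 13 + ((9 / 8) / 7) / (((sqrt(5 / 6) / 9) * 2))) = 18954 * sqrt(30) / 175 + 6555202 / 6205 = 1649.67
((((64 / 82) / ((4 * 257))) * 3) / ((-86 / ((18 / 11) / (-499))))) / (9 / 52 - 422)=-11232 / 54552706905565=-0.00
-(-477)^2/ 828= -25281/ 92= -274.79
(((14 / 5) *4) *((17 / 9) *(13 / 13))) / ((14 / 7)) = 476 / 45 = 10.58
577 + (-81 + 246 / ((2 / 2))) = 742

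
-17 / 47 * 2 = -34 / 47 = -0.72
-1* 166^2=-27556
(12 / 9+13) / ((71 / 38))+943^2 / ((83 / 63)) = 11932967953 / 17679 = 674979.80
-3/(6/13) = -13/2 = -6.50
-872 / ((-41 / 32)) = 27904 / 41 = 680.59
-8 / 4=-2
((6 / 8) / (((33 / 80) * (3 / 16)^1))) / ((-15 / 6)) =-128 / 33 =-3.88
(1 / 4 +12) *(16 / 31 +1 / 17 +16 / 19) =695261 / 40052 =17.36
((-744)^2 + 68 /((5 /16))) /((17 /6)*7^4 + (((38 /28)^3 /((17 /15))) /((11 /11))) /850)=81.40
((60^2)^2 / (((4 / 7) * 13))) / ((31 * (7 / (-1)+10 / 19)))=-143640000 / 16523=-8693.34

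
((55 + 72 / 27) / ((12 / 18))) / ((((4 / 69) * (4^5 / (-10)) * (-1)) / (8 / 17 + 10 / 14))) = 8415585 / 487424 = 17.27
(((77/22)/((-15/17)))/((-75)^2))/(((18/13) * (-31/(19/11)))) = 29393/1035787500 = 0.00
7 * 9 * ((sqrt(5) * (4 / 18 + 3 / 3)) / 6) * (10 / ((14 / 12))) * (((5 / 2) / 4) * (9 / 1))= 2475 * sqrt(5) / 4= 1383.57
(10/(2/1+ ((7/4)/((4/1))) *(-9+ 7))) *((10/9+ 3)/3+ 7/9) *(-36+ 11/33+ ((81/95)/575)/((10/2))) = -681.04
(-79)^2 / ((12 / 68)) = 106097 / 3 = 35365.67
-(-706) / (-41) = -706 / 41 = -17.22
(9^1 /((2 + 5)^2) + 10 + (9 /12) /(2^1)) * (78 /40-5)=-32.20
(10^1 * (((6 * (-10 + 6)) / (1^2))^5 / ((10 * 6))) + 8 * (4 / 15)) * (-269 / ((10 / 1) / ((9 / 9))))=2677428016 / 75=35699040.21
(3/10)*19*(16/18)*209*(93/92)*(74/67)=9109474/7705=1182.28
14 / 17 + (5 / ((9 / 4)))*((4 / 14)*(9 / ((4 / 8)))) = 1458 / 119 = 12.25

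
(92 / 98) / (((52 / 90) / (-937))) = -969795 / 637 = -1522.44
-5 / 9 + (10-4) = 49 / 9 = 5.44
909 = 909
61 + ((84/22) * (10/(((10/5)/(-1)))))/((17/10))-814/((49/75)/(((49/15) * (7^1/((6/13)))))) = -34601674/561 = -61678.56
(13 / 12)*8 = 26 / 3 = 8.67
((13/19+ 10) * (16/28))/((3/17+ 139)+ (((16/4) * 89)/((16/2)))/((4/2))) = 7888/208563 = 0.04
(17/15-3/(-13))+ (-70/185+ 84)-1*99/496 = 303419027/3578640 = 84.79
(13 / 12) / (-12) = -13 / 144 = -0.09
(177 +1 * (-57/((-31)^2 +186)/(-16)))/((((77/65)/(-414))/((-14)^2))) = -305946880785/25234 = -12124390.93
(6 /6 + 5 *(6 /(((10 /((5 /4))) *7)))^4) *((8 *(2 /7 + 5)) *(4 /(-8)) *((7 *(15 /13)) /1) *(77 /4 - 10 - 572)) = 96163.71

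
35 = 35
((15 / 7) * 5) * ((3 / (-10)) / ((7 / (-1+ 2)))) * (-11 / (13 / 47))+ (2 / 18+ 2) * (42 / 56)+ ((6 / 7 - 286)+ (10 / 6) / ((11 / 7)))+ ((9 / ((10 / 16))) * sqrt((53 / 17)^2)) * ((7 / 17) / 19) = -607753228987 / 2308526220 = -263.26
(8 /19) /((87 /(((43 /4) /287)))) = 86 /474411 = 0.00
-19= -19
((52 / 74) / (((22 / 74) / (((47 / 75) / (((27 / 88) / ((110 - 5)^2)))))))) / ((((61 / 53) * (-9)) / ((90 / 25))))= -50776544 / 2745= -18497.83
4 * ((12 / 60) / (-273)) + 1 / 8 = 1333 / 10920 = 0.12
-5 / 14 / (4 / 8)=-5 / 7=-0.71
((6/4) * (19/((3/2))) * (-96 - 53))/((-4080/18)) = 8493/680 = 12.49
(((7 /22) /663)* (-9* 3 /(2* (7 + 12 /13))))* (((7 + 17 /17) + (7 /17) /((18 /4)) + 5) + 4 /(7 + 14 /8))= -72553 /6548740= -0.01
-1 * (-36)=36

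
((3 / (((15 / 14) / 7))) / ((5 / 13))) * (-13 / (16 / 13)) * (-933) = 100440249 / 200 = 502201.24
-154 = -154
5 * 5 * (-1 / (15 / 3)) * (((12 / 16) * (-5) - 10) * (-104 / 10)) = -715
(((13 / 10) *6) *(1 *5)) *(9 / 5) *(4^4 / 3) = 29952 / 5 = 5990.40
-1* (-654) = 654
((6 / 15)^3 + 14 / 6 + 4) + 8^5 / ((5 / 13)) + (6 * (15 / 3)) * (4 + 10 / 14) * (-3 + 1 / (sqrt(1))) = 222915893 / 2625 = 84920.34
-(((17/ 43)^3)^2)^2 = -582622237229761/ 39959630797262576401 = -0.00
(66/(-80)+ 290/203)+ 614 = 614.60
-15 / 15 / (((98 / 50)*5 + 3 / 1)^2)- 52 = -213017 / 4096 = -52.01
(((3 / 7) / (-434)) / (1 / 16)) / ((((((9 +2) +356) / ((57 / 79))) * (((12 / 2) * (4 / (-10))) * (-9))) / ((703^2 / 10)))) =-9389971 / 132121101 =-0.07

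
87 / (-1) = -87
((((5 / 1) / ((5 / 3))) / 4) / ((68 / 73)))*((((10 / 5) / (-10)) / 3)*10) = -73 / 136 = -0.54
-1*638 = -638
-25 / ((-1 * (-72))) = -25 / 72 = -0.35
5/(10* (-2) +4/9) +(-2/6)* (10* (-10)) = 17465/528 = 33.08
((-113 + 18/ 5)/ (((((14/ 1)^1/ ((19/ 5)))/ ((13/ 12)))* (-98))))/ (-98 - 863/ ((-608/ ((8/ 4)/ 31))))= -79579201/ 23736174525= -0.00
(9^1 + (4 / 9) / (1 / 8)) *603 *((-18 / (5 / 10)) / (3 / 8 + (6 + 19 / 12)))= -6541344 / 191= -34247.87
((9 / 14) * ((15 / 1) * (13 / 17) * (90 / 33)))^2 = 404.44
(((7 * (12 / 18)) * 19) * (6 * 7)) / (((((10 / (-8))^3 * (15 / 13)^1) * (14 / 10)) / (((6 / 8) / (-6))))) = 55328 / 375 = 147.54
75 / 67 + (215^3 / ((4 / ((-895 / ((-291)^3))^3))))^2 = 268692192903114185000955019894274073565285747075 / 240031692326778966781003848840047628065063470512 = 1.12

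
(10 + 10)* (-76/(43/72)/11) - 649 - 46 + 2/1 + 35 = -420674/473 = -889.37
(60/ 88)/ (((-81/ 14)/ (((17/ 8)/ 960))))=-119/ 456192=-0.00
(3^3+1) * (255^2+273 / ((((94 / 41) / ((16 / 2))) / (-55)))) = 16624020 / 47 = 353702.55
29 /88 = 0.33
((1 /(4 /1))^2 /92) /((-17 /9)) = -9 /25024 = -0.00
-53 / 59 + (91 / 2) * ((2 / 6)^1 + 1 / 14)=12403 / 708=17.52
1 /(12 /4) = 0.33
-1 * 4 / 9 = -4 / 9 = -0.44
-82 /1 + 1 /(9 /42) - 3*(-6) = -178 /3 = -59.33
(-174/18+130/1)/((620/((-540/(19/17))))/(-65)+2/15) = 3590145/4567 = 786.11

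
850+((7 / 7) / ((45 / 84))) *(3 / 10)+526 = 34414 / 25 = 1376.56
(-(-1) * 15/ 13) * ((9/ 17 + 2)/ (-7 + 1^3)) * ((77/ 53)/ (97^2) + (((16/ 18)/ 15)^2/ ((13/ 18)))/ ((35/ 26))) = -25900921/ 14137492950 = -0.00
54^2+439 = 3355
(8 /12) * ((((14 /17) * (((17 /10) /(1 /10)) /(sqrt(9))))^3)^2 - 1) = 15057614 /2187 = 6885.05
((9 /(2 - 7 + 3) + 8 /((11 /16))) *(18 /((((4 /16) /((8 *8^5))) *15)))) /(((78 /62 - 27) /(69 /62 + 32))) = -84494516224 /7315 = -11550856.63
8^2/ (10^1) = 32/ 5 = 6.40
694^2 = 481636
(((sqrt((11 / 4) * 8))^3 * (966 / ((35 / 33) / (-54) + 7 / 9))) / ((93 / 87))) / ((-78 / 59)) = -1542795012 * sqrt(22) / 77779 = -93037.32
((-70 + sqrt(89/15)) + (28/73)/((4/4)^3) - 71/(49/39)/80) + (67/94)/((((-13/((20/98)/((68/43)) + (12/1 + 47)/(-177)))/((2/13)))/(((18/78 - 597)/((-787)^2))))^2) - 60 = -127.89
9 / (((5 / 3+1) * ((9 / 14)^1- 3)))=-63 / 44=-1.43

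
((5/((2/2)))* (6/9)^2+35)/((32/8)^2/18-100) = -335/892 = -0.38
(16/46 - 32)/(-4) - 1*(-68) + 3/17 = 29751/391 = 76.09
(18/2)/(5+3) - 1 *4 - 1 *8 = -87/8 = -10.88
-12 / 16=-3 / 4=-0.75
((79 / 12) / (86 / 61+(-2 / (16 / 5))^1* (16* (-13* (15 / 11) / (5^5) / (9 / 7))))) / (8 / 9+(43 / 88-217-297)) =-655986375 / 74267407222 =-0.01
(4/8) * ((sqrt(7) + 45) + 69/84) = sqrt(7)/2 + 1283/56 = 24.23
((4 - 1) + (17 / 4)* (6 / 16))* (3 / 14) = 63 / 64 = 0.98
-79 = -79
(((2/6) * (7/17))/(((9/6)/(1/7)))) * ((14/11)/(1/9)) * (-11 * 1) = -28/17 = -1.65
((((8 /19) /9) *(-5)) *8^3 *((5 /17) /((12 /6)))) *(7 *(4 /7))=-204800 /2907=-70.45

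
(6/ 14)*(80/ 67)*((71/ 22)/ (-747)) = -2840/ 1284591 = -0.00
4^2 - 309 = -293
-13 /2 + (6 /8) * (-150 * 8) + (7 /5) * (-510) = -3241 /2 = -1620.50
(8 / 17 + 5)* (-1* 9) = -837 / 17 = -49.24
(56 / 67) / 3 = 56 / 201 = 0.28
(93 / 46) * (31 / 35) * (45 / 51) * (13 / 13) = 8649 / 5474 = 1.58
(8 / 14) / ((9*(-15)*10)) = -2 / 4725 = -0.00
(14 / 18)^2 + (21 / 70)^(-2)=949 / 81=11.72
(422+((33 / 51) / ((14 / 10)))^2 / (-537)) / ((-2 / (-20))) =32090778290 / 7604457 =4220.00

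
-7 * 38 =-266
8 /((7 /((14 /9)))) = 16 /9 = 1.78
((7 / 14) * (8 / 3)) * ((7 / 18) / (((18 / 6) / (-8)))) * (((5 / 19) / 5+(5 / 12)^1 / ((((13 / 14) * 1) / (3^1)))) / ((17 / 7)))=-270872 / 340119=-0.80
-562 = -562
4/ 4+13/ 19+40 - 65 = -443/ 19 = -23.32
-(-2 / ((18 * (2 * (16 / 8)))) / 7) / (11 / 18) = 1 / 154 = 0.01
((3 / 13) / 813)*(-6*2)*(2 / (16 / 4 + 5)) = -0.00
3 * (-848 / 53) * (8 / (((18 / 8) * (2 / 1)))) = -256 / 3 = -85.33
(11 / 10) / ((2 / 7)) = 77 / 20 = 3.85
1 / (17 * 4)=1 / 68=0.01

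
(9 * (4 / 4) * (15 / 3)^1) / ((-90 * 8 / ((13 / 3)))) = -13 / 48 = -0.27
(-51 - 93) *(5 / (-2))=360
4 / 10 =2 / 5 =0.40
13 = 13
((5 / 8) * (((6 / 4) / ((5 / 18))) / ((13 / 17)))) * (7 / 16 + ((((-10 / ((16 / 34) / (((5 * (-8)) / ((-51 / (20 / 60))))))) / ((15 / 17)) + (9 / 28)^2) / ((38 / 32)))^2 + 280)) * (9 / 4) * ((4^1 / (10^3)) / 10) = 52872739735079 / 43268709120000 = 1.22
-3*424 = -1272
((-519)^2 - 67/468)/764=126060881/357552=352.57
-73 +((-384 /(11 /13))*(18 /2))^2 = 2018516351 /121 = 16681953.31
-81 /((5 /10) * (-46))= 81 /23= 3.52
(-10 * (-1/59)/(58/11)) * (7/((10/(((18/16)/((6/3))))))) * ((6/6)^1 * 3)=2079/54752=0.04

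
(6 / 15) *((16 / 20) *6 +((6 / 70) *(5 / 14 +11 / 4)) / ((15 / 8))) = 12108 / 6125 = 1.98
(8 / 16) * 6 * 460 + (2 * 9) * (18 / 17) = 1399.06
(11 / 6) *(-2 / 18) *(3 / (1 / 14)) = -8.56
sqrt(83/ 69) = sqrt(5727)/ 69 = 1.10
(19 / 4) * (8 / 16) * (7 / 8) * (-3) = -399 / 64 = -6.23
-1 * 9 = -9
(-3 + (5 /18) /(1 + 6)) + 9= 761 /126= 6.04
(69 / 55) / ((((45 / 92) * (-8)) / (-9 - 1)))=529 / 165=3.21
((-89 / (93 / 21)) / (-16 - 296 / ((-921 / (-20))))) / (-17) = -573783 / 10885712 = -0.05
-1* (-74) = 74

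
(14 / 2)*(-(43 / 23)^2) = -12943 / 529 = -24.47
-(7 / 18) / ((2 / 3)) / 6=-7 / 72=-0.10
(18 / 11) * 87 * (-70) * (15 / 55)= -328860 / 121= -2717.85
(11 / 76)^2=121 / 5776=0.02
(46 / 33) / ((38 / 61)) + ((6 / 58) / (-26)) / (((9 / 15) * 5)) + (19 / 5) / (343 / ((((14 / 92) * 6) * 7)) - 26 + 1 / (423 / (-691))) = 31005457573 / 13015027740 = 2.38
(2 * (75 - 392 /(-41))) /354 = 3467 /7257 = 0.48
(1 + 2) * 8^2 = 192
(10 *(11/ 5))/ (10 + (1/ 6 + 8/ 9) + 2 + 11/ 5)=1980/ 1373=1.44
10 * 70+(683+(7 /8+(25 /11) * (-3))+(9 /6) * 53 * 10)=191141 /88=2172.06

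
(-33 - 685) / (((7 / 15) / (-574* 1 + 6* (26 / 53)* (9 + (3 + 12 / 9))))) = 305243340 / 371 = 822758.33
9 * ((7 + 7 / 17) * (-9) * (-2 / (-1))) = -20412 / 17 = -1200.71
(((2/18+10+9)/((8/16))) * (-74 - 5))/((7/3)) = -27176/21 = -1294.10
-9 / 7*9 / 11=-81 / 77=-1.05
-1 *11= -11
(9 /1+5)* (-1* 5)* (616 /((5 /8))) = -68992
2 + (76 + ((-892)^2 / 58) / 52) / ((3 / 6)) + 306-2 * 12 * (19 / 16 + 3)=668895 / 754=887.13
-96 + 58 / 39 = -3686 / 39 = -94.51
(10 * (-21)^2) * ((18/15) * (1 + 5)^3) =1143072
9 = 9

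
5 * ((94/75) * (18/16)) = 141/20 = 7.05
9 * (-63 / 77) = -81 / 11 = -7.36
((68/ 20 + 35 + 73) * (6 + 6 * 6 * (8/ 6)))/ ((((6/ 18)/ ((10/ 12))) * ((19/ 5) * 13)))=75195/ 247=304.43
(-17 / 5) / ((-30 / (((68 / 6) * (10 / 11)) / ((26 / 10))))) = 578 / 1287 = 0.45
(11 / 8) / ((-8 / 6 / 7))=-231 / 32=-7.22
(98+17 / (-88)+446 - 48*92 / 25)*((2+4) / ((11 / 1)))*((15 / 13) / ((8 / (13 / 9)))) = 807767 / 19360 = 41.72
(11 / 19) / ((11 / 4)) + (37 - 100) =-1193 / 19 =-62.79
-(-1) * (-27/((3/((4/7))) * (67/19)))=-684/469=-1.46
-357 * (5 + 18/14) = -2244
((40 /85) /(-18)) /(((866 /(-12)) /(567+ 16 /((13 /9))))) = 20040 /95693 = 0.21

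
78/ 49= 1.59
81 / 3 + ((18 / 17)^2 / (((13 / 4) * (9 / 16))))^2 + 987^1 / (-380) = 132906047457 / 5363718620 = 24.78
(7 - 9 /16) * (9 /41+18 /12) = 11.07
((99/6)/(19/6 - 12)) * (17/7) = -1683/371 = -4.54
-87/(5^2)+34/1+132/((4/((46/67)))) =89071/1675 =53.18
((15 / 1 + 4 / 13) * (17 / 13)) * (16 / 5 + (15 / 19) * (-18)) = -3538618 / 16055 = -220.41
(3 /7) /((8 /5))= 0.27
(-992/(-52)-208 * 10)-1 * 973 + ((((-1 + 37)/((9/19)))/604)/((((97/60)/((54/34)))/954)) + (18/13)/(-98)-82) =-475521218708/158612363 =-2998.01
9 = 9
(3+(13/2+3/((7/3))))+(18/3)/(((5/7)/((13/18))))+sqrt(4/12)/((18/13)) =13*sqrt(3)/54+3539/210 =17.27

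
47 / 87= 0.54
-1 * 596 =-596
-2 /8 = -0.25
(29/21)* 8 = 232/21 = 11.05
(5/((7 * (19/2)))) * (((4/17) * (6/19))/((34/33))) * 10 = 39600/730303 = 0.05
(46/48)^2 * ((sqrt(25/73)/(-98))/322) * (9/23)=-5 * sqrt(73)/6409984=-0.00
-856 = -856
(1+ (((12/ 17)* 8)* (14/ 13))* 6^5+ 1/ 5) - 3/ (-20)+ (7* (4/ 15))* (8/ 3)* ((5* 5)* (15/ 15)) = 1886174023/ 39780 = 47415.13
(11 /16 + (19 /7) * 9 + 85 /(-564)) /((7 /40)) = 1971265 /13818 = 142.66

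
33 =33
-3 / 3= -1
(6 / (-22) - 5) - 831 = -9199 / 11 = -836.27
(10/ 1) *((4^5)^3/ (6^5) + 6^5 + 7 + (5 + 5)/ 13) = 4607965430/ 3159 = 1458678.52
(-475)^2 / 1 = 225625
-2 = -2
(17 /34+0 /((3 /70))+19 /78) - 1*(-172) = 6737 /39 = 172.74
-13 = -13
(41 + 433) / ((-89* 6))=-79 / 89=-0.89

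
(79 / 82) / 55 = 79 / 4510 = 0.02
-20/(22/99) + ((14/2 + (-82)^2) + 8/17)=112905/17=6641.47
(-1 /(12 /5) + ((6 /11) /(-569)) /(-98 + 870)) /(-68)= 6039953 /985717392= 0.01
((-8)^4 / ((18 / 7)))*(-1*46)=-659456 / 9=-73272.89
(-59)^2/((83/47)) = 163607/83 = 1971.17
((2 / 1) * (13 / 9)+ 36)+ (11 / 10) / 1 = 3599 / 90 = 39.99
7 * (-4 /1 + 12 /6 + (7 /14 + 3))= 21 /2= 10.50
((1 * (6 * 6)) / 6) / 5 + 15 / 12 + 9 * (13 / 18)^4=285689 / 58320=4.90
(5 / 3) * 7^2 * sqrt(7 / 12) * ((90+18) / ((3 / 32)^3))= 16056320 * sqrt(21) / 9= 8175477.98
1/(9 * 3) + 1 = 28/27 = 1.04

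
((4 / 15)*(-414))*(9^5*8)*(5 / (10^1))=-130380192 / 5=-26076038.40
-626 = -626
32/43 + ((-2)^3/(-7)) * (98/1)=4848/43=112.74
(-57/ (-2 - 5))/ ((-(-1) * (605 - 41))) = 19/ 1316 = 0.01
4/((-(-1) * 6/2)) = 4/3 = 1.33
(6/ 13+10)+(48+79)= 1787/ 13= 137.46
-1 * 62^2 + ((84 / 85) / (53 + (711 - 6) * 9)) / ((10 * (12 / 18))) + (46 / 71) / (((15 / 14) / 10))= -317551657883 / 82739850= -3837.95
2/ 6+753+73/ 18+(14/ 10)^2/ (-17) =5793143/ 7650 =757.27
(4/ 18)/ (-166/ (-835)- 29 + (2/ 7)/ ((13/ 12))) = -151970/ 19515771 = -0.01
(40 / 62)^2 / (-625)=-16 / 24025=-0.00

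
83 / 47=1.77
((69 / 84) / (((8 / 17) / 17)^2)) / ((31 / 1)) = 1920983 / 55552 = 34.58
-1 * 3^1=-3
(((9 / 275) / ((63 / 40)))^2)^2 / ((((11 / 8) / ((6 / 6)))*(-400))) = -2048 / 6041928921875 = -0.00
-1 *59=-59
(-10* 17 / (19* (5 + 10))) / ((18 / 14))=-238 / 513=-0.46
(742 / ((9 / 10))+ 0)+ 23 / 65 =482507 / 585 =824.80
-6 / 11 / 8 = -3 / 44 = -0.07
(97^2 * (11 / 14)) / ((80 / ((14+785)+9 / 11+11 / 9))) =106594561 / 1440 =74024.00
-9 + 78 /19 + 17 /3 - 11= -583 /57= -10.23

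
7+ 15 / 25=38 / 5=7.60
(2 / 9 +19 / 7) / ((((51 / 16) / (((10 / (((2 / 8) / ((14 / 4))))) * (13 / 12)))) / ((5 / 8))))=120250 / 1377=87.33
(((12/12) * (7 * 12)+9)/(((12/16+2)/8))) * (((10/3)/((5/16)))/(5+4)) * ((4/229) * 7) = 888832/22671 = 39.21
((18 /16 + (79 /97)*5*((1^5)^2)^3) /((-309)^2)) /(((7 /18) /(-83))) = -334739 /28814044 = -0.01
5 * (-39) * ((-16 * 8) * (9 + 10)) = 474240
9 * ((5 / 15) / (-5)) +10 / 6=16 / 15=1.07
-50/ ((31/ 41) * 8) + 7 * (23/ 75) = -56911/ 9300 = -6.12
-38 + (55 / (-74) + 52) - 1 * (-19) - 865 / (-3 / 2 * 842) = 3078791 / 93462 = 32.94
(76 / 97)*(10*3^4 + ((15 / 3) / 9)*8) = 557080 / 873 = 638.12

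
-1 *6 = -6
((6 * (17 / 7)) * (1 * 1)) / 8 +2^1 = 3.82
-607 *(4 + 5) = -5463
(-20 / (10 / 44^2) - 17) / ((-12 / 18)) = 11667 / 2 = 5833.50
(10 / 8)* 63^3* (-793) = -991436355 / 4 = -247859088.75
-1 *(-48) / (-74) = -24 / 37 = -0.65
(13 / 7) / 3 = 13 / 21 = 0.62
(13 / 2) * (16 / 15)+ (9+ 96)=1679 / 15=111.93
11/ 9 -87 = -85.78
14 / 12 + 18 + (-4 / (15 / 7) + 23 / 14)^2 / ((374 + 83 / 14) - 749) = 155977708 / 8138025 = 19.17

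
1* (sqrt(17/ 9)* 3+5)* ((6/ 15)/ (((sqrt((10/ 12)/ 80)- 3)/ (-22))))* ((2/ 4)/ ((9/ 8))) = 704* sqrt(102)/ 38835+704* sqrt(6)/ 7767+5632* sqrt(17)/ 4315+5632/ 863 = 12.31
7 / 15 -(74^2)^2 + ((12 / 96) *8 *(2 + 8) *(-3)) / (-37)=-16642548971 / 555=-29986574.72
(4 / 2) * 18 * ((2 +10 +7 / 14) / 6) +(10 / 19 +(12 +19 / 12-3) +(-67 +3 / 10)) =22127 / 1140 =19.41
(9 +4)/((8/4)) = 13/2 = 6.50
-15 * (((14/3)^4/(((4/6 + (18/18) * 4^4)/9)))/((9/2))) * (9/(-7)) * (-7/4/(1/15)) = -20580/11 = -1870.91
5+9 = 14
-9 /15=-3 /5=-0.60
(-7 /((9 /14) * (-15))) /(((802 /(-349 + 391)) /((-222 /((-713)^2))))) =-50764 /3057839535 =-0.00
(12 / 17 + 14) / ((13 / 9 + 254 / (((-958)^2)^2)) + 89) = 189515420931600 / 1165561953271211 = 0.16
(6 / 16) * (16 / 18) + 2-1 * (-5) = 22 / 3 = 7.33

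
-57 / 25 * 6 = -342 / 25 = -13.68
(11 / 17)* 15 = 165 / 17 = 9.71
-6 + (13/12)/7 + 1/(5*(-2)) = -2497/420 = -5.95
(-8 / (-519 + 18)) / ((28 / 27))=18 / 1169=0.02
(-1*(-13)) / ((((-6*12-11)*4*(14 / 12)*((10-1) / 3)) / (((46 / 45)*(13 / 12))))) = -0.01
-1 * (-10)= 10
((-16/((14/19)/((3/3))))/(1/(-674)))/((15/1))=975.70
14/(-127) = -14/127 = -0.11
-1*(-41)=41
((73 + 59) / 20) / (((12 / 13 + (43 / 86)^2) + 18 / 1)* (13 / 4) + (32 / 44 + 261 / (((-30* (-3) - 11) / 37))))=458832 / 12880685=0.04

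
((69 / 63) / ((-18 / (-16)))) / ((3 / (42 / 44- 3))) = -460 / 693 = -0.66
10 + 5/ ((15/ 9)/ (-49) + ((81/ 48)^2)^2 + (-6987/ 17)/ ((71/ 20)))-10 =-3419996160/ 73666385803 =-0.05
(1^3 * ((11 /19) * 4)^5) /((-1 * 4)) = -41229056 /2476099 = -16.65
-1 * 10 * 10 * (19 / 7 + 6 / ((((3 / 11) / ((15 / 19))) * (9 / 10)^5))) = -8410556300 / 2617839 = -3212.79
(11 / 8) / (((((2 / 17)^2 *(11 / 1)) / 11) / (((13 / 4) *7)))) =2260.07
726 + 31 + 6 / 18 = 2272 / 3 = 757.33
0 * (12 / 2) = 0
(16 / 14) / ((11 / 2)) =16 / 77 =0.21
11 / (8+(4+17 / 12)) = 132 / 161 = 0.82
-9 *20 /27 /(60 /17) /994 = -17 /8946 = -0.00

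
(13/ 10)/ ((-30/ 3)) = -13/ 100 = -0.13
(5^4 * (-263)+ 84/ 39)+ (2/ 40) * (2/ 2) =-42736927/ 260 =-164372.80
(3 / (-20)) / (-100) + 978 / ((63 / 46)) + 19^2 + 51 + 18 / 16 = 47343313 / 42000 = 1127.22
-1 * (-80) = 80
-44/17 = -2.59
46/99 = 0.46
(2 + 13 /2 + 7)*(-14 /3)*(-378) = 27342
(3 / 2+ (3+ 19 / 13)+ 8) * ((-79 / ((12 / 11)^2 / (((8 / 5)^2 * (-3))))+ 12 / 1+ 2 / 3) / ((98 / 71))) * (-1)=-24046209 / 4550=-5284.88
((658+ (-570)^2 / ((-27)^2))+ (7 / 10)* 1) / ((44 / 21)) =6261829 / 11880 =527.09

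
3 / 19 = 0.16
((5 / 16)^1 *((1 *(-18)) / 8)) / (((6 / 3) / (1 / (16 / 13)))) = -585 / 2048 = -0.29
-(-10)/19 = 10/19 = 0.53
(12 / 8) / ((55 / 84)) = 126 / 55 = 2.29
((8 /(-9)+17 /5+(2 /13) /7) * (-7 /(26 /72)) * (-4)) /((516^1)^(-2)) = 44189975808 /845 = 52295829.36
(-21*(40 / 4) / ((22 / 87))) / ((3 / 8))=-24360 / 11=-2214.55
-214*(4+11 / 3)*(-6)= 9844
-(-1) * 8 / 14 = 4 / 7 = 0.57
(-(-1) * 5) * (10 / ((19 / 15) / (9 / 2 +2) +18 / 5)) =975 / 74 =13.18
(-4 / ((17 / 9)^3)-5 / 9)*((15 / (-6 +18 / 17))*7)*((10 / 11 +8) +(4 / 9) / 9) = 92172145 / 421362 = 218.75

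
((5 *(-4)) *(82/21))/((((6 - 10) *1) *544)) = 205/5712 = 0.04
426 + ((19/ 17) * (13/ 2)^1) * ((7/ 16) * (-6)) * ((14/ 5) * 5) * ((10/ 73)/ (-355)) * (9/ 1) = 150467925/ 352444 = 426.93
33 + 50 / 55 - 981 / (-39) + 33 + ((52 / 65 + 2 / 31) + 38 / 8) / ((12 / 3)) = 33146983 / 354640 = 93.47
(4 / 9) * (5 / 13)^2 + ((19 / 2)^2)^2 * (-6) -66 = -48936.31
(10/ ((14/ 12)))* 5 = 42.86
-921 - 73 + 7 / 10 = -993.30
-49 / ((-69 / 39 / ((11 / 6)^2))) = 77077 / 828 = 93.09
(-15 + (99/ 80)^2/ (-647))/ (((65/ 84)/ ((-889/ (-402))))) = -386583967623/ 9016592000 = -42.87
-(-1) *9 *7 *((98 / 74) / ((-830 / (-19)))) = 58653 / 30710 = 1.91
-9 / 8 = -1.12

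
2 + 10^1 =12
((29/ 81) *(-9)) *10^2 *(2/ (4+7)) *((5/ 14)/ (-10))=2.09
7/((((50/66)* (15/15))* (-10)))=-231/250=-0.92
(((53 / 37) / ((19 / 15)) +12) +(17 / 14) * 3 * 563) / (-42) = -6771491 / 137788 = -49.14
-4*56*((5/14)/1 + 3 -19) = 3504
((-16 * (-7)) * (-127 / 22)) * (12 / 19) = -85344 / 209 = -408.34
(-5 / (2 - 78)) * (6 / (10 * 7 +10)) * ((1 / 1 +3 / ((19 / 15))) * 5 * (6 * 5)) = 900 / 361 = 2.49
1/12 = 0.08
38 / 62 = 0.61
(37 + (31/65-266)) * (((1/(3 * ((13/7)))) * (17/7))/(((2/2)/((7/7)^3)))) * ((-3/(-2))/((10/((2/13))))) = -126259/54925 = -2.30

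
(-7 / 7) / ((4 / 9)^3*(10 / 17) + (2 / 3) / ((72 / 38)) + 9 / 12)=-49572 / 57181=-0.87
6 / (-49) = -6 / 49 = -0.12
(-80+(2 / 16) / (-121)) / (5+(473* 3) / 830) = -32138015 / 2695396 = -11.92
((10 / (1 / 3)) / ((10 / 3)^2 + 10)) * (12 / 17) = 1.00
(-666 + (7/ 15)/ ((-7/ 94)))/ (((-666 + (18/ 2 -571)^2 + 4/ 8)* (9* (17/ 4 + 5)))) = -80672/ 3148633215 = -0.00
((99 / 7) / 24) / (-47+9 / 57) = -627 / 49840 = -0.01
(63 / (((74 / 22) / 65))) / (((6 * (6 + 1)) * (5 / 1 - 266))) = -0.11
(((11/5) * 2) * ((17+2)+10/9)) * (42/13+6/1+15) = 27874/13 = 2144.15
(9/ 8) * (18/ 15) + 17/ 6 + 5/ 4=163/ 30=5.43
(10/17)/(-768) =-5/6528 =-0.00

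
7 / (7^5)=1 / 2401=0.00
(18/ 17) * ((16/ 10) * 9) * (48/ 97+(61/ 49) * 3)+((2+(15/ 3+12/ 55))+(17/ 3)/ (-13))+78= 5174250922/ 34663629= 149.27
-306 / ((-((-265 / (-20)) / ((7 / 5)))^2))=239904 / 70225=3.42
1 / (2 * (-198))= -1 / 396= -0.00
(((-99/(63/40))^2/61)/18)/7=96800/188307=0.51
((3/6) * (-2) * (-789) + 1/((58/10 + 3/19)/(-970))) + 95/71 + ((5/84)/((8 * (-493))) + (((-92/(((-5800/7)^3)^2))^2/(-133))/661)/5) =25602813067738587174511784711502279999992496789811956612553/40799421500990364927641416600320000000000000000000000000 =627.53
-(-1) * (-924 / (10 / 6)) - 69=-3117 / 5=-623.40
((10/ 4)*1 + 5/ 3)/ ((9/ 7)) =175/ 54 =3.24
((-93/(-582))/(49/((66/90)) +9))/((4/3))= 341/215728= 0.00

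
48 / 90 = 8 / 15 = 0.53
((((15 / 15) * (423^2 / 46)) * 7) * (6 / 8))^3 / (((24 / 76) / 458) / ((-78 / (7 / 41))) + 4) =41010505837080432261459669 / 19262308498688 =2129054564766.93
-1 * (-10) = 10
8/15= 0.53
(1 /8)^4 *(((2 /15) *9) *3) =9 /10240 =0.00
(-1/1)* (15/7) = -15/7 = -2.14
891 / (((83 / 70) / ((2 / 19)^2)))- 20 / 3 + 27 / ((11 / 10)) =25911010 / 988779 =26.21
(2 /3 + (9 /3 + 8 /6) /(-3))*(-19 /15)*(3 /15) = 0.20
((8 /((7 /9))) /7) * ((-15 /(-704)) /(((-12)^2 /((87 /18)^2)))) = 4205 /827904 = 0.01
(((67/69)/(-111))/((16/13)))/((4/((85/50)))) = -14807/4901760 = -0.00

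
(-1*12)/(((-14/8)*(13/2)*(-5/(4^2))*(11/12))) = -18432/5005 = -3.68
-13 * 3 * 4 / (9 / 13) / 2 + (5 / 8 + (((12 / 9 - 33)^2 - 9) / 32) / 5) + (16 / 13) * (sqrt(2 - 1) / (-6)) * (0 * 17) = -38099 / 360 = -105.83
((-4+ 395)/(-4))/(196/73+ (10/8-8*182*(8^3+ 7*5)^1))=28543/232556995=0.00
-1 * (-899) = 899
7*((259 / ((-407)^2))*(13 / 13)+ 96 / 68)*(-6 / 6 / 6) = -752969 / 456654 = -1.65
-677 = -677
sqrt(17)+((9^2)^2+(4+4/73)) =sqrt(17)+479249/73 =6569.18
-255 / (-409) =255 / 409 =0.62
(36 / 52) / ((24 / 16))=6 / 13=0.46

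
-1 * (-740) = 740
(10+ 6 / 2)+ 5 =18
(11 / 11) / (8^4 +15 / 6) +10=81972 / 8197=10.00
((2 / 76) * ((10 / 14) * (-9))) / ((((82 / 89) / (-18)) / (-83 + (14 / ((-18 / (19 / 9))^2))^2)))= -6356880911135 / 23183582184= -274.20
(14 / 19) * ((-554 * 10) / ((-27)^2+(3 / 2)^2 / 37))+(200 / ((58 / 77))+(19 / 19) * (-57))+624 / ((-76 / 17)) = 3765731965 / 59453451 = 63.34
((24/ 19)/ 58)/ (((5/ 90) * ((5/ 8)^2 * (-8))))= -1728/ 13775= -0.13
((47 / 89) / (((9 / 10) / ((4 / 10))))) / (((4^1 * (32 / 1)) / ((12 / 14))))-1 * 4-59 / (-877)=-103097677 / 26225808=-3.93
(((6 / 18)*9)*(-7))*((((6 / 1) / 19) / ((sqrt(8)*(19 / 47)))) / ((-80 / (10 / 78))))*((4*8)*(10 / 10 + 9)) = 9870*sqrt(2) / 4693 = 2.97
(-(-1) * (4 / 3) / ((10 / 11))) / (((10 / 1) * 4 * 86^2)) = 11 / 2218800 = 0.00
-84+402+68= 386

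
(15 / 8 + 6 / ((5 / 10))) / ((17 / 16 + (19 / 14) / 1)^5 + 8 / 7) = 0.17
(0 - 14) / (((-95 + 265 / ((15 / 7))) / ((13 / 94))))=-273 / 4042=-0.07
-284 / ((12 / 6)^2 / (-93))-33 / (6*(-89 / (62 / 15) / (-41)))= 8801024 / 1335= 6592.53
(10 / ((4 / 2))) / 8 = 5 / 8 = 0.62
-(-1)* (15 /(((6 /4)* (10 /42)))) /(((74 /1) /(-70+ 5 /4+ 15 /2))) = -34.76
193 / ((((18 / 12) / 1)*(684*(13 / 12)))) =386 / 2223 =0.17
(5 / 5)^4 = 1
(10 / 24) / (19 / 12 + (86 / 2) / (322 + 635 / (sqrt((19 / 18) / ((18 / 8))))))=141944645 / 532543363 -14744700 * sqrt(38) / 10118323897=0.26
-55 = -55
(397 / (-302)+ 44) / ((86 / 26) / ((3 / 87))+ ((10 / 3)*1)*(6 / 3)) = 502749 / 1208302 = 0.42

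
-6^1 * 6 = -36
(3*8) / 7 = 24 / 7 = 3.43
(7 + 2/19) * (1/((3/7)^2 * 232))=735/4408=0.17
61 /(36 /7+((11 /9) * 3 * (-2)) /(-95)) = 121695 /10414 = 11.69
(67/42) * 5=335/42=7.98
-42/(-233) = 42/233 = 0.18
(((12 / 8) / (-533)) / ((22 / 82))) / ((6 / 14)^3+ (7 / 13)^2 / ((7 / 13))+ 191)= -343 / 6265754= -0.00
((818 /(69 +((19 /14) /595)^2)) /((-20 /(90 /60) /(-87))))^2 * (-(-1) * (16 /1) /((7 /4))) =1254092524164078851044800 /22923358825939160521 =54708.06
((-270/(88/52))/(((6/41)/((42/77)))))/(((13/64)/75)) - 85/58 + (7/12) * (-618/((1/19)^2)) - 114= -1227540183/3509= -349826.21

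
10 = 10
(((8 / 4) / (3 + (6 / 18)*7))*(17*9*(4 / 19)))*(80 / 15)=1224 / 19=64.42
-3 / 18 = -0.17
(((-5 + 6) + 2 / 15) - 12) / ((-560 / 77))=1793 / 1200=1.49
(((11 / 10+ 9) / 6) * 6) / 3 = 101 / 30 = 3.37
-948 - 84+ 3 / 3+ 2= -1029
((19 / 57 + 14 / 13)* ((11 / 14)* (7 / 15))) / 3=121 / 702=0.17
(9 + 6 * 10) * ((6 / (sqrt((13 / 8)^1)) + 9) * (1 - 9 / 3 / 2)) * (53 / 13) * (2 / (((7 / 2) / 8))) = -526608 / 91 - 702144 * sqrt(26) / 1183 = -8813.31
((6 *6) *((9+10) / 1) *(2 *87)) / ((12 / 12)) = 119016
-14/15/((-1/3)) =14/5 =2.80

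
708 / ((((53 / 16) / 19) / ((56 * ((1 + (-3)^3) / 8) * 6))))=-235033344 / 53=-4434591.40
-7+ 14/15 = -91/15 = -6.07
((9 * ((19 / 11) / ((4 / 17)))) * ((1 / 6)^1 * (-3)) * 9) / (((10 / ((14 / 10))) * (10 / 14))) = -1281987 / 22000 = -58.27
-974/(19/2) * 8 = -15584/19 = -820.21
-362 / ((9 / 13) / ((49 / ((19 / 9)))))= -230594 / 19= -12136.53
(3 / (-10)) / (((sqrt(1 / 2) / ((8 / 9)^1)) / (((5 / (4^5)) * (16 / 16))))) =-sqrt(2) / 768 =-0.00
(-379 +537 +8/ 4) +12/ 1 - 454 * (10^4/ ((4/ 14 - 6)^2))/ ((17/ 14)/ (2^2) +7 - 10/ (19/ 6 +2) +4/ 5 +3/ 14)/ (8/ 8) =-1197316872/ 55399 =-21612.61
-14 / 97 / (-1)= 0.14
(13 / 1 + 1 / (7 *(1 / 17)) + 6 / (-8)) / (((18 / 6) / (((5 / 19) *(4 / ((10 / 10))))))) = 685 / 133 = 5.15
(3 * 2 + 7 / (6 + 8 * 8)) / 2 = 61 / 20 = 3.05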